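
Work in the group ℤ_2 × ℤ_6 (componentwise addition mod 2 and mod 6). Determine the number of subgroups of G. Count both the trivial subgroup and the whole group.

10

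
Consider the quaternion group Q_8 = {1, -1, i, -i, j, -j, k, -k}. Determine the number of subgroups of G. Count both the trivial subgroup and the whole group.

|G| = 8, so by Lagrange every subgroup order divides 8. Divisors: 1, 2, 4, 8.
Subgroups by order — order 1: 1; order 2: 1; order 4: 3; order 8: 1.
Total: 1 + 1 + 3 + 1 = 6.

6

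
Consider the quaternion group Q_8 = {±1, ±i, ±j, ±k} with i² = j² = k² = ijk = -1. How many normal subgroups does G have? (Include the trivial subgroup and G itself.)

6

G has 6 subgroups. Checking conjugation-invariance by order — order 1: 1/1 normal; order 2: 1/1 normal; order 4: 3/3 normal; order 8: 1/1 normal.
Total normal subgroups: 6.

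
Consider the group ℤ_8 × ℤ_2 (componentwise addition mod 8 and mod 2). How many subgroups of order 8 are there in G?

3

|G| = 16 and 8 | 16, so subgroups of order 8 are possible by Lagrange.
The subgroups of order 8 are: {(0,0), (0,1), (2,0), (2,1), (4,0), (4,1), (6,0), (6,1)}; {(0,0), (1,0), (2,0), (3,0), (4,0), (5,0), (6,0), (7,0)}; {(0,0), (1,1), (2,0), (3,1), (4,0), (5,1), (6,0), (7,1)}.
So G has 3 subgroups of order 8.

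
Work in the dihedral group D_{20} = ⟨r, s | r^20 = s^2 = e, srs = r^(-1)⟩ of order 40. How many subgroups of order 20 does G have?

|G| = 40 and 20 | 40, so subgroups of order 20 are possible by Lagrange.
The subgroups of order 20 are: {e, r, r^2, r^3, r^4, r^5, r^6, r^7, r^8, r^9, r^10, r^11, r^12, r^13, r^14, r^15, r^16, r^17, r^18, r^19}; {e, r^2, r^4, r^6, r^8, r^10, r^12, r^14, r^16, r^18, s, r^2s, r^4s, r^6s, r^8s, r^10s, r^12s, r^14s, r^16s, r^18s}; {e, r^2, r^4, r^6, r^8, r^10, r^12, r^14, r^16, r^18, rs, r^3s, r^5s, r^7s, r^9s, r^11s, r^13s, r^15s, r^17s, r^19s}.
So G has 3 subgroups of order 20.

3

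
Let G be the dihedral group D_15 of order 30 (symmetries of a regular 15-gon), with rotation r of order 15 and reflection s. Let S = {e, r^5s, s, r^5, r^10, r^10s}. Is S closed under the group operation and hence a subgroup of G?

Yes

|S| = 6 divides |G| = 30, consistent with Lagrange.
S contains the identity, every element's inverse is in S, and S is closed under ·: it is a subgroup.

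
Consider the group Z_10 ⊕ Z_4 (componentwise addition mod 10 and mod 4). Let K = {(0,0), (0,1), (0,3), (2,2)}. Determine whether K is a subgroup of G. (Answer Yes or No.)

(2,2) ∈ K but its inverse (8,2) ∉ K, so K is not a subgroup.

No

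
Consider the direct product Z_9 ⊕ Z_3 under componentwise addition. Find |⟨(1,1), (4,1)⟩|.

9

|⟨(1,1)⟩| = 9 and |⟨(4,1)⟩| = 9, so |H| is a multiple of lcm(9, 9) = 9 and divides |G| = 27.
Closing under the operation: H = {(0,0), (1,1), (2,2), (3,0), (4,1), (5,2), (6,0), (7,1), (8,2)}, so |H| = 9.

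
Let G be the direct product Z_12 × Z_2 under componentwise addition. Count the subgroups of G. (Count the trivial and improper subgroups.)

16

|G| = 24, so by Lagrange every subgroup order divides 24. Divisors: 1, 2, 3, 4, 6, 8, 12, 24.
Subgroups by order — order 1: 1; order 2: 3; order 3: 1; order 4: 3; order 6: 3; order 8: 1; order 12: 3; order 24: 1.
Total: 1 + 3 + 1 + 3 + 3 + 1 + 3 + 1 = 16.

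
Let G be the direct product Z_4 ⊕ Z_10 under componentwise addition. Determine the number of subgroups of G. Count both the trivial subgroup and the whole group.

16

|G| = 40, so by Lagrange every subgroup order divides 40. Divisors: 1, 2, 4, 5, 8, 10, 20, 40.
Subgroups by order — order 1: 1; order 2: 3; order 4: 3; order 5: 1; order 8: 1; order 10: 3; order 20: 3; order 40: 1.
Total: 1 + 3 + 3 + 1 + 1 + 3 + 3 + 1 = 16.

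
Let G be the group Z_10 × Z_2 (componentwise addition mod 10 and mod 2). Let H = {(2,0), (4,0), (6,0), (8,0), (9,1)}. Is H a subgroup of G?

No

The identity (0,0) ∉ H, so H is not a subgroup.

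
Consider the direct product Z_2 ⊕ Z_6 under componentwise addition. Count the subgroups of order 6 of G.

|G| = 12 and 6 | 12, so subgroups of order 6 are possible by Lagrange.
The subgroups of order 6 are: {(0,0), (0,1), (0,2), (0,3), (0,4), (0,5)}; {(0,0), (0,2), (0,4), (1,0), (1,2), (1,4)}; {(0,0), (0,2), (0,4), (1,1), (1,3), (1,5)}.
So G has 3 subgroups of order 6.

3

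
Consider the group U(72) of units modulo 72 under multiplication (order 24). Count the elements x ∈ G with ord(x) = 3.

The elements of order 3 are: 25, 49.
That's 2.

2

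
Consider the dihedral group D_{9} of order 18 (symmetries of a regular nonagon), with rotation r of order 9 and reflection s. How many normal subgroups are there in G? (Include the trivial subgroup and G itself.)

G has 16 subgroups. Checking conjugation-invariance by order — order 1: 1/1 normal; order 2: 0/9 normal; order 3: 1/1 normal; order 6: 0/3 normal; order 9: 1/1 normal; order 18: 1/1 normal.
Total normal subgroups: 4.

4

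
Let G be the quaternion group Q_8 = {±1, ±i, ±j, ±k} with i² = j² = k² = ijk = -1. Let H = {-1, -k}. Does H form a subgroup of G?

No

The identity 1 ∉ H, so H is not a subgroup.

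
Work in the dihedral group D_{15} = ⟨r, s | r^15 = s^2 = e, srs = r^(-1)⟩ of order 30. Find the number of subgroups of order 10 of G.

|G| = 30 and 10 | 30, so subgroups of order 10 are possible by Lagrange.
The subgroups of order 10 are: {e, r^3, r^6, r^9, r^12, rs, r^4s, r^7s, r^10s, r^13s}; {e, r^3, r^6, r^9, r^12, r^2s, r^5s, r^8s, r^11s, r^14s}; {e, r^3, r^6, r^9, r^12, s, r^3s, r^6s, r^9s, r^12s}.
So G has 3 subgroups of order 10.

3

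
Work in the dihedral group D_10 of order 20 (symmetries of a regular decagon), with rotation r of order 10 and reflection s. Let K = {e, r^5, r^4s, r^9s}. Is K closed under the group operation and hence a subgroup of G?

Yes

|K| = 4 divides |G| = 20, consistent with Lagrange.
K contains the identity, every element's inverse is in K, and K is closed under ·: it is a subgroup.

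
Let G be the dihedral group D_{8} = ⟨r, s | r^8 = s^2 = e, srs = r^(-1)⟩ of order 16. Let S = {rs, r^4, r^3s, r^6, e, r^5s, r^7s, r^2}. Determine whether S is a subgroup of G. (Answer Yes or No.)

|S| = 8 divides |G| = 16, consistent with Lagrange.
S contains the identity, every element's inverse is in S, and S is closed under ·: it is a subgroup.

Yes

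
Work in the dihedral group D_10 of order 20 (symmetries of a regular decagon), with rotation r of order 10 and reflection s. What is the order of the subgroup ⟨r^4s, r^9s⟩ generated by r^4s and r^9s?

4

|⟨r^4s⟩| = 2 and |⟨r^9s⟩| = 2, so |H| is a multiple of lcm(2, 2) = 2 and divides |G| = 20.
Closing under the operation: H = {e, r^5, r^4s, r^9s}, so |H| = 4.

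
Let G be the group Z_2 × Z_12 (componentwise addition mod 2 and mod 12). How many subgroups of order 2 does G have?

3

|G| = 24 and 2 | 24, so subgroups of order 2 are possible by Lagrange.
The subgroups of order 2 are: {(0,0), (0,6)}; {(0,0), (1,0)}; {(0,0), (1,6)}.
So G has 3 subgroups of order 2.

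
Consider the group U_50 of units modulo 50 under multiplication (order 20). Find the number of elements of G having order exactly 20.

8

The elements of order 20 are: 3, 13, 17, 23, 27, 33, 37, 47.
That's 8.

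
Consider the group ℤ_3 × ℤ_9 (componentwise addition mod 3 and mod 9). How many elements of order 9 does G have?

18

An element (a,b) has order lcm(ord(a), ord(b)); count pairs with lcm equal to 9.
Enumerating gives 18 such elements.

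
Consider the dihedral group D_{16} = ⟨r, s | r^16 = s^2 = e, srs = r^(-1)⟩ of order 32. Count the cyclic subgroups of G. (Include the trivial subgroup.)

21

A cyclic subgroup of order d is generated by each of its φ(d) elements of order d, so the cyclic subgroups of order d number (#elements of order d)/φ(d).
Cyclic subgroups by order — order 1: 1; order 2: 17; order 4: 1; order 8: 1; order 16: 1.
Total: 21.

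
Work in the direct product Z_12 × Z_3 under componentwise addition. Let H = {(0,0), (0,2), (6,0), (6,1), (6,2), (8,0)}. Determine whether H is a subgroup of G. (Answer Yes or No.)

(0,2) ∈ H but its inverse (0,1) ∉ H, so H is not a subgroup.

No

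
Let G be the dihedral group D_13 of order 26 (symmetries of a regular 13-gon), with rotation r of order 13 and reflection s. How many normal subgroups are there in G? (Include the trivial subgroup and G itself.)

G has 16 subgroups. Checking conjugation-invariance by order — order 1: 1/1 normal; order 2: 0/13 normal; order 13: 1/1 normal; order 26: 1/1 normal.
Total normal subgroups: 3.

3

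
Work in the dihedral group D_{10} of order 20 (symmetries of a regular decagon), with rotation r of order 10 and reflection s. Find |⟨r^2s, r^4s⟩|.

10

|⟨r^2s⟩| = 2 and |⟨r^4s⟩| = 2, so |H| is a multiple of lcm(2, 2) = 2 and divides |G| = 20.
Closing under the operation: H = {e, r^2, r^4, r^6, r^8, s, r^2s, r^4s, r^6s, r^8s}, so |H| = 10.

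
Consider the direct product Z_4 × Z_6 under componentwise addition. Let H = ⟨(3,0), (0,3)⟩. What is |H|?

8

|⟨(3,0)⟩| = 4 and |⟨(0,3)⟩| = 2, so |H| is a multiple of lcm(4, 2) = 4 and divides |G| = 24.
Closing under the operation: H = {(0,0), (0,3), (1,0), (1,3), (2,0), (2,3), (3,0), (3,3)}, so |H| = 8.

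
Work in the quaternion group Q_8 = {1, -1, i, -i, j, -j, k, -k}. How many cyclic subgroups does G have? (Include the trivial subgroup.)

5

Each element a generates a cyclic subgroup ⟨a⟩; distinct elements may generate the same one (a cyclic group of order d has φ(d) generators).
Cyclic subgroups by order — order 1: 1; order 2: 1; order 4: 3.
Total: 5.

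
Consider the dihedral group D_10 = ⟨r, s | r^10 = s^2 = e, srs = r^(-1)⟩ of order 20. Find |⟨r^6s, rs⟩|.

4

|⟨r^6s⟩| = 2 and |⟨rs⟩| = 2, so |H| is a multiple of lcm(2, 2) = 2 and divides |G| = 20.
Closing under the operation: H = {e, r^5, rs, r^6s}, so |H| = 4.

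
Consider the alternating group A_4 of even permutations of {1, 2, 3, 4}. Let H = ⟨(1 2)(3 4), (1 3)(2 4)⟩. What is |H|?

4

|⟨(1 2)(3 4)⟩| = 2 and |⟨(1 3)(2 4)⟩| = 2, so |H| is a multiple of lcm(2, 2) = 2 and divides |G| = 12.
Closing under the operation: H = {e, (1 2)(3 4), (1 3)(2 4), (1 4)(2 3)}, so |H| = 4.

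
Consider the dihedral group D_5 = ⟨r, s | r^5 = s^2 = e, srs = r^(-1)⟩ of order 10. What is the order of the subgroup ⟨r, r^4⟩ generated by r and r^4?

5

|⟨r⟩| = 5 and |⟨r^4⟩| = 5, so |H| is a multiple of lcm(5, 5) = 5 and divides |G| = 10.
Closing under the operation: H = {e, r, r^2, r^3, r^4}, so |H| = 5.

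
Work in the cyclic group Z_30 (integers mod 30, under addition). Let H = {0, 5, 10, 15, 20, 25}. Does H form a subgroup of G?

Yes

|H| = 6 divides |G| = 30, consistent with Lagrange.
H contains the identity, every element's inverse is in H, and H is closed under +: it is a subgroup.
In fact H = ⟨5⟩.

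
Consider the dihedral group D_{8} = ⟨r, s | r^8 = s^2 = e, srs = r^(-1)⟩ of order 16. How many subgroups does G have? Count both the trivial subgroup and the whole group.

19

|G| = 16, so by Lagrange every subgroup order divides 16. Divisors: 1, 2, 4, 8, 16.
Subgroups by order — order 1: 1; order 2: 9; order 4: 5; order 8: 3; order 16: 1.
Total: 1 + 9 + 5 + 3 + 1 = 19.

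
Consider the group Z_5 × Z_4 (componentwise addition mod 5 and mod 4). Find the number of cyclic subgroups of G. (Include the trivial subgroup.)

6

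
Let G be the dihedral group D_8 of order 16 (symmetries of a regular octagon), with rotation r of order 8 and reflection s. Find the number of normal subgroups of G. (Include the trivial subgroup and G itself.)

G has 19 subgroups. Checking conjugation-invariance by order — order 1: 1/1 normal; order 2: 1/9 normal; order 4: 1/5 normal; order 8: 3/3 normal; order 16: 1/1 normal.
Total normal subgroups: 7.

7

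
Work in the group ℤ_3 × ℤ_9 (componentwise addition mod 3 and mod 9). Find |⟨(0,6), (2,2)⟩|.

9

|⟨(0,6)⟩| = 3 and |⟨(2,2)⟩| = 9, so |H| is a multiple of lcm(3, 9) = 9 and divides |G| = 27.
Closing under the operation: H = {(0,0), (0,3), (0,6), (1,1), (1,4), (1,7), (2,2), (2,5), (2,8)}, so |H| = 9.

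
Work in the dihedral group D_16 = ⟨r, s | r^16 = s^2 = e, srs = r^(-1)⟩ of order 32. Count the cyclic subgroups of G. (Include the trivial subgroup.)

21

Each element a generates a cyclic subgroup ⟨a⟩; distinct elements may generate the same one (a cyclic group of order d has φ(d) generators).
Cyclic subgroups by order — order 1: 1; order 2: 17; order 4: 1; order 8: 1; order 16: 1.
Total: 21.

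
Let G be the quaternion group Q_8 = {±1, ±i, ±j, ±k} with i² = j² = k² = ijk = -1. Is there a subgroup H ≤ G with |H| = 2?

2 | 8. A subgroup of order 2 is {1, -1}.

Yes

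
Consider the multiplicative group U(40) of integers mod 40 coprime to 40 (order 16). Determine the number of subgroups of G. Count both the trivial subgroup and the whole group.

27

|G| = 16, so by Lagrange every subgroup order divides 16. Divisors: 1, 2, 4, 8, 16.
Subgroups by order — order 1: 1; order 2: 7; order 4: 11; order 8: 7; order 16: 1.
Total: 1 + 7 + 11 + 7 + 1 = 27.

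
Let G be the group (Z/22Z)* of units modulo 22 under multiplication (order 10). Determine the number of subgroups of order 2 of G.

1

|G| = 10 and 2 | 10, so subgroups of order 2 are possible by Lagrange.
The subgroups of order 2 are: {1, 21}.
So G has 1 subgroup of order 2.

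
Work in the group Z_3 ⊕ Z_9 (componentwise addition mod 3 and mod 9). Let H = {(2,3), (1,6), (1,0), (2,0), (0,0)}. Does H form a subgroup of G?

|H| = 5 does not divide |G| = 27, so by Lagrange H is not a subgroup.

No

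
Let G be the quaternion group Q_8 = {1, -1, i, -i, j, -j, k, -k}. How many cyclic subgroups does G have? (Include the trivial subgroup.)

5

A cyclic subgroup of order d is generated by each of its φ(d) elements of order d, so the cyclic subgroups of order d number (#elements of order d)/φ(d).
Cyclic subgroups by order — order 1: 1; order 2: 1; order 4: 3.
Total: 5.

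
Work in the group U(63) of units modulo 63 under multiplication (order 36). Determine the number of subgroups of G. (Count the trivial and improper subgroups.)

|G| = 36, so by Lagrange every subgroup order divides 36. Divisors: 1, 2, 3, 4, 6, 9, 12, 18, 36.
Subgroups by order — order 1: 1; order 2: 3; order 3: 4; order 4: 1; order 6: 12; order 9: 1; order 12: 4; order 18: 3; order 36: 1.
Total: 1 + 3 + 4 + 1 + 12 + 1 + 4 + 3 + 1 = 30.

30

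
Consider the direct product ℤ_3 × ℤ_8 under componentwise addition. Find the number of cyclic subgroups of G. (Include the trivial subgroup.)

8

A cyclic subgroup of order d is generated by each of its φ(d) elements of order d, so the cyclic subgroups of order d number (#elements of order d)/φ(d).
Cyclic subgroups by order — order 1: 1; order 2: 1; order 3: 1; order 4: 1; order 6: 1; order 8: 1; order 12: 1; order 24: 1.
Total: 8.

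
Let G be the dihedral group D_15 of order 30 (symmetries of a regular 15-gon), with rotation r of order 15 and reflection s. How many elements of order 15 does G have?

8

The elements of order 15 are: r, r^2, r^4, r^7, r^8, r^11, r^13, r^14.
That's 8.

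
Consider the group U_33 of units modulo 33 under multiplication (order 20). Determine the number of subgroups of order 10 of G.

|G| = 20 and 10 | 20, so subgroups of order 10 are possible by Lagrange.
The subgroups of order 10 are: {1, 4, 7, 10, 13, 16, 19, 25, 28, 31}; {1, 4, 5, 14, 16, 20, 23, 25, 26, 31}; {1, 2, 4, 8, 16, 17, 25, 29, 31, 32}.
So G has 3 subgroups of order 10.

3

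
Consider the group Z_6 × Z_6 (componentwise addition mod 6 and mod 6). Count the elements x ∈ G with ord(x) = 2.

An element (a,b) has order lcm(ord(a), ord(b)); count pairs with lcm equal to 2.
Enumerating gives 3 such elements.

3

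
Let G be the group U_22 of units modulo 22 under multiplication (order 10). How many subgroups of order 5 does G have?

|G| = 10 and 5 | 10, so subgroups of order 5 are possible by Lagrange.
The subgroups of order 5 are: {1, 3, 5, 9, 15}.
So G has 1 subgroup of order 5.

1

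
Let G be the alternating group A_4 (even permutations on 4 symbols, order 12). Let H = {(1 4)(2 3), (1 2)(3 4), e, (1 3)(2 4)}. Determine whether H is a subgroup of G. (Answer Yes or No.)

|H| = 4 divides |G| = 12, consistent with Lagrange.
H contains the identity, every element's inverse is in H, and H is closed under ∘: it is a subgroup.

Yes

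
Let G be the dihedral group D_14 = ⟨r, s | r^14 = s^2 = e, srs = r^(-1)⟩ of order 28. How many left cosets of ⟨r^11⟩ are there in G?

|⟨r^11⟩| = 14 and |G| = 28.
By Lagrange, [G : H] = |G|/|H| = 28/14 = 2.

2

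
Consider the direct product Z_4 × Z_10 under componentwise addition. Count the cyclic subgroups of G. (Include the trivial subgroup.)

12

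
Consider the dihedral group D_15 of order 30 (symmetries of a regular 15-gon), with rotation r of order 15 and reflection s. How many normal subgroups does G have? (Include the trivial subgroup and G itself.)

5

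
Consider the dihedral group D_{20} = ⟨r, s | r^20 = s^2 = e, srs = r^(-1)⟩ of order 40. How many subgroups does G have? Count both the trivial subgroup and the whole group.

48

|G| = 40, so by Lagrange every subgroup order divides 40. Divisors: 1, 2, 4, 5, 8, 10, 20, 40.
Subgroups by order — order 1: 1; order 2: 21; order 4: 11; order 5: 1; order 8: 5; order 10: 5; order 20: 3; order 40: 1.
Total: 1 + 21 + 11 + 1 + 5 + 5 + 3 + 1 = 48.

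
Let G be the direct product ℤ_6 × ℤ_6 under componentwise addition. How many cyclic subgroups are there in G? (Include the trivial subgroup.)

20

A cyclic subgroup of order d is generated by each of its φ(d) elements of order d, so the cyclic subgroups of order d number (#elements of order d)/φ(d).
Cyclic subgroups by order — order 1: 1; order 2: 3; order 3: 4; order 6: 12.
Total: 20.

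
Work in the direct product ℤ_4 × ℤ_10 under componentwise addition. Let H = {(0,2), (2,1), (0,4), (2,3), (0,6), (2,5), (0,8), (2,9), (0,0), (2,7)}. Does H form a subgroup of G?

Yes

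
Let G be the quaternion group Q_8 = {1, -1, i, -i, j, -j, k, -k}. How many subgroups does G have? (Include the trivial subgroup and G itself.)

6

|G| = 8, so by Lagrange every subgroup order divides 8. Divisors: 1, 2, 4, 8.
Subgroups by order — order 1: 1; order 2: 1; order 4: 3; order 8: 1.
Total: 1 + 1 + 3 + 1 = 6.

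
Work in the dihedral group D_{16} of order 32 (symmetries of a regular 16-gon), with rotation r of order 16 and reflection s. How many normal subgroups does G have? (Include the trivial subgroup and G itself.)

G has 36 subgroups. Checking conjugation-invariance by order — order 1: 1/1 normal; order 2: 1/17 normal; order 4: 1/9 normal; order 8: 1/5 normal; order 16: 3/3 normal; order 32: 1/1 normal.
Total normal subgroups: 8.

8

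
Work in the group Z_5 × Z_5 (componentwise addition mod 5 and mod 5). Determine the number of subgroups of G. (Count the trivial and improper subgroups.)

|G| = 25, so by Lagrange every subgroup order divides 25. Divisors: 1, 5, 25.
Subgroups by order — order 1: 1; order 5: 6; order 25: 1.
Total: 1 + 6 + 1 = 8.

8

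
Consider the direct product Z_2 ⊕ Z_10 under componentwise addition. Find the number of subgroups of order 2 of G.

3

|G| = 20 and 2 | 20, so subgroups of order 2 are possible by Lagrange.
The subgroups of order 2 are: {(0,0), (0,5)}; {(0,0), (1,0)}; {(0,0), (1,5)}.
So G has 3 subgroups of order 2.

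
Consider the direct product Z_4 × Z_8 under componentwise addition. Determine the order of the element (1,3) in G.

8

The order of (1,3) in Z_4 × Z_8 is lcm(ord(1) in Z_4, ord(3) in Z_8).
ord(1) = 4 and ord(3) = 8, so |⟨(1,3)⟩| = lcm(4, 8) = 8.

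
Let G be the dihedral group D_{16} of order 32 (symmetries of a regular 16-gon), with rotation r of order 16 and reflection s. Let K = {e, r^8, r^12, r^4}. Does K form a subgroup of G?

|K| = 4 divides |G| = 32, consistent with Lagrange.
K contains the identity, every element's inverse is in K, and K is closed under ·: it is a subgroup.
In fact K = ⟨r^12⟩.

Yes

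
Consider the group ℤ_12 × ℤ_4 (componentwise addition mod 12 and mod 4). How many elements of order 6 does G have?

An element (a,b) has order lcm(ord(a), ord(b)); count pairs with lcm equal to 6.
Enumerating gives 6 such elements.

6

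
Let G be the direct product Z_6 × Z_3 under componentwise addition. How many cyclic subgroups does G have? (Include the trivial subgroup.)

A cyclic subgroup of order d is generated by each of its φ(d) elements of order d, so the cyclic subgroups of order d number (#elements of order d)/φ(d).
Cyclic subgroups by order — order 1: 1; order 2: 1; order 3: 4; order 6: 4.
Total: 10.

10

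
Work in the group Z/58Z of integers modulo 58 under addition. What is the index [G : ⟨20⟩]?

2

|⟨20⟩| = 29 and |G| = 58.
By Lagrange, [G : H] = |G|/|H| = 58/29 = 2.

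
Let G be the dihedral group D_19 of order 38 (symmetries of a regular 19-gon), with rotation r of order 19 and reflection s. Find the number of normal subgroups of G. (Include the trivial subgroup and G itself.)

G has 22 subgroups. Checking conjugation-invariance by order — order 1: 1/1 normal; order 2: 0/19 normal; order 19: 1/1 normal; order 38: 1/1 normal.
Total normal subgroups: 3.

3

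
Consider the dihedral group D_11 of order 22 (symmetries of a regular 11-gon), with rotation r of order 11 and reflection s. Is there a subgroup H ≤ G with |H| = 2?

Yes

2 | 22. A subgroup of order 2 is {e, r^10s}.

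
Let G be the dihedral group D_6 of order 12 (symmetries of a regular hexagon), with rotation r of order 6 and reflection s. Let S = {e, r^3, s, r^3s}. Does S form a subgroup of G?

|S| = 4 divides |G| = 12, consistent with Lagrange.
S contains the identity, every element's inverse is in S, and S is closed under ·: it is a subgroup.

Yes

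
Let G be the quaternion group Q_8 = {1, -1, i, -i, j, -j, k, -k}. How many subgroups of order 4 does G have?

|G| = 8 and 4 | 8, so subgroups of order 4 are possible by Lagrange.
The subgroups of order 4 are: {1, -1, i, -i}; {1, -1, j, -j}; {1, -1, k, -k}.
So G has 3 subgroups of order 4.

3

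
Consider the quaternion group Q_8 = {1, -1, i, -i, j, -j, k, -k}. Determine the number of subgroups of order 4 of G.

3

|G| = 8 and 4 | 8, so subgroups of order 4 are possible by Lagrange.
The subgroups of order 4 are: {1, -1, i, -i}; {1, -1, j, -j}; {1, -1, k, -k}.
So G has 3 subgroups of order 4.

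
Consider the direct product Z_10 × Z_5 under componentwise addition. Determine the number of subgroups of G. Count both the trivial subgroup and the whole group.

16

|G| = 50, so by Lagrange every subgroup order divides 50. Divisors: 1, 2, 5, 10, 25, 50.
Subgroups by order — order 1: 1; order 2: 1; order 5: 6; order 10: 6; order 25: 1; order 50: 1.
Total: 1 + 1 + 6 + 6 + 1 + 1 = 16.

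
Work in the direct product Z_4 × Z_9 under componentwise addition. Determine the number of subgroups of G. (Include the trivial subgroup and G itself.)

9

|G| = 36, so by Lagrange every subgroup order divides 36. Divisors: 1, 2, 3, 4, 6, 9, 12, 18, 36.
Subgroups by order — order 1: 1; order 2: 1; order 3: 1; order 4: 1; order 6: 1; order 9: 1; order 12: 1; order 18: 1; order 36: 1.
Total: 1 + 1 + 1 + 1 + 1 + 1 + 1 + 1 + 1 = 9.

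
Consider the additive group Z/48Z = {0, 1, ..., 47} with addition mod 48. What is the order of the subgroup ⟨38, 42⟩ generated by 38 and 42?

24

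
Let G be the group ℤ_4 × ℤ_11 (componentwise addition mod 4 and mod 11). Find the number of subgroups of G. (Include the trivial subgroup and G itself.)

|G| = 44, so by Lagrange every subgroup order divides 44. Divisors: 1, 2, 4, 11, 22, 44.
Subgroups by order — order 1: 1; order 2: 1; order 4: 1; order 11: 1; order 22: 1; order 44: 1.
Total: 1 + 1 + 1 + 1 + 1 + 1 = 6.

6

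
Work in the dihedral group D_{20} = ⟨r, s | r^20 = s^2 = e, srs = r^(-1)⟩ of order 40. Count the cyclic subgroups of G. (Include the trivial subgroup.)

Group the elements of G by the cyclic subgroup they generate; each cyclic subgroup of order d accounts for φ(d) elements.
Cyclic subgroups by order — order 1: 1; order 2: 21; order 4: 1; order 5: 1; order 10: 1; order 20: 1.
Total: 26.

26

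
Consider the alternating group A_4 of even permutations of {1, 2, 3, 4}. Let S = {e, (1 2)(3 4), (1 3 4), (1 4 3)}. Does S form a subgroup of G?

No

Closure fails: (1 4 3) ∘ (1 2)(3 4) = (1 2 4) ∉ S. So S is not a subgroup.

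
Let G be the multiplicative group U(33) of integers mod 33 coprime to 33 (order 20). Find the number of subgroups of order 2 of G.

3

|G| = 20 and 2 | 20, so subgroups of order 2 are possible by Lagrange.
The subgroups of order 2 are: {1, 10}; {1, 23}; {1, 32}.
So G has 3 subgroups of order 2.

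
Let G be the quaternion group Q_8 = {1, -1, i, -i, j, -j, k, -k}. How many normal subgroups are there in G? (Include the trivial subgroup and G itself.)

G has 6 subgroups. Checking conjugation-invariance by order — order 1: 1/1 normal; order 2: 1/1 normal; order 4: 3/3 normal; order 8: 1/1 normal.
Total normal subgroups: 6.

6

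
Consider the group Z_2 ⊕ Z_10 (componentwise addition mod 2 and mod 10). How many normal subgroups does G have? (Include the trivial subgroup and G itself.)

G is abelian, so every subgroup is normal.
G has 10 subgroups in total, hence 10 normal subgroups.

10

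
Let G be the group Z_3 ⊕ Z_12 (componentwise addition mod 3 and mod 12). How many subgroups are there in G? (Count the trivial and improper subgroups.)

|G| = 36, so by Lagrange every subgroup order divides 36. Divisors: 1, 2, 3, 4, 6, 9, 12, 18, 36.
Subgroups by order — order 1: 1; order 2: 1; order 3: 4; order 4: 1; order 6: 4; order 9: 1; order 12: 4; order 18: 1; order 36: 1.
Total: 1 + 1 + 4 + 1 + 4 + 1 + 4 + 1 + 1 = 18.

18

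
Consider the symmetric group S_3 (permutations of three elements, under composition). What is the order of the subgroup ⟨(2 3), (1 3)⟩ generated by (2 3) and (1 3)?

|⟨(2 3)⟩| = 2 and |⟨(1 3)⟩| = 2, so |H| is a multiple of lcm(2, 2) = 2 and divides |G| = 6.
Closing {(2 3), (1 3)} under the group operation gives all of G, so |H| = 6.

6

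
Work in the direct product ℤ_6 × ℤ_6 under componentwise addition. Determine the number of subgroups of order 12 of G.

|G| = 36 and 12 | 36, so subgroups of order 12 are possible by Lagrange.
The subgroups of order 12 are: {(0,0), (0,1), (0,2), (0,3), (0,4), (0,5), (3,0), (3,1), (3,2), (3,3), (3,4), (3,5)}; {(0,0), (0,3), (1,0), (1,3), (2,0), (2,3), (3,0), (3,3), (4,0), (4,3), (5,0), (5,3)}; {(0,0), (0,3), (1,1), (1,4), (2,2), (2,5), (3,0), (3,3), (4,1), (4,4), (5,2), (5,5)}; {(0,0), (0,3), (1,2), (1,5), (2,1), (2,4), (3,0), (3,3), (4,2), (4,5), (5,1), (5,4)}.
So G has 4 subgroups of order 12.

4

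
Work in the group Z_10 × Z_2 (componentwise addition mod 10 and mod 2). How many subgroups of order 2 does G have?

|G| = 20 and 2 | 20, so subgroups of order 2 are possible by Lagrange.
The subgroups of order 2 are: {(0,0), (0,1)}; {(0,0), (5,0)}; {(0,0), (5,1)}.
So G has 3 subgroups of order 2.

3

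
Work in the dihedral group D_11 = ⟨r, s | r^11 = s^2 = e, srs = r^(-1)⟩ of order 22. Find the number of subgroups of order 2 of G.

11

|G| = 22 and 2 | 22, so subgroups of order 2 are possible by Lagrange.
The subgroups of order 2 are: {e, r^10s}; {e, r^2s}; {e, r^3s}; {e, r^4s}; … (11 in all).
So G has 11 subgroups of order 2.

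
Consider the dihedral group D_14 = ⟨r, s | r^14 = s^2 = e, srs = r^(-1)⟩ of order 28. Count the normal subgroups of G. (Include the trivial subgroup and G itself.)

G has 28 subgroups. Checking conjugation-invariance by order — order 1: 1/1 normal; order 2: 1/15 normal; order 4: 0/7 normal; order 7: 1/1 normal; order 14: 3/3 normal; order 28: 1/1 normal.
Total normal subgroups: 7.

7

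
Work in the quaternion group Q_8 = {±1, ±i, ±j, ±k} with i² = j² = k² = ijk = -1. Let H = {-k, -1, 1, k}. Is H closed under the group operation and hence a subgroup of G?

|H| = 4 divides |G| = 8, consistent with Lagrange.
H contains the identity, every element's inverse is in H, and H is closed under ·: it is a subgroup.
In fact H = ⟨-k⟩.

Yes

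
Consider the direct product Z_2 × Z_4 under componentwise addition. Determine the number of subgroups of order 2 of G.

|G| = 8 and 2 | 8, so subgroups of order 2 are possible by Lagrange.
The subgroups of order 2 are: {(0,0), (0,2)}; {(0,0), (1,0)}; {(0,0), (1,2)}.
So G has 3 subgroups of order 2.

3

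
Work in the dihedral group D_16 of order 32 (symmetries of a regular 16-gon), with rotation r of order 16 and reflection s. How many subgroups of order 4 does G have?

9

|G| = 32 and 4 | 32, so subgroups of order 4 are possible by Lagrange.
The subgroups of order 4 are: {e, r^8, r^2s, r^10s}; {e, r^8, r^3s, r^11s}; {e, r^4, r^8, r^12}; {e, r^8, r^4s, r^12s}; … (9 in all).
So G has 9 subgroups of order 4.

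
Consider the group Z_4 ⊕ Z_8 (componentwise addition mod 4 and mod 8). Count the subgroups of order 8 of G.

|G| = 32 and 8 | 32, so subgroups of order 8 are possible by Lagrange.
The subgroups of order 8 are: {(0,0), (0,1), (0,2), (0,3), (0,4), (0,5), (0,6), (0,7)}; {(0,0), (0,2), (0,4), (0,6), (2,0), (2,2), (2,4), (2,6)}; {(0,0), (0,2), (0,4), (0,6), (2,1), (2,3), (2,5), (2,7)}; {(0,0), (0,4), (1,0), (1,4), (2,0), (2,4), (3,0), (3,4)}; … (7 in all).
So G has 7 subgroups of order 8.

7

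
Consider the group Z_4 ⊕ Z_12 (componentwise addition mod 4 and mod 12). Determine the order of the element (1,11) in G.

12

The order of (1,11) in Z_4 × Z_12 is lcm(ord(1) in Z_4, ord(11) in Z_12).
ord(1) = 4 and ord(11) = 12, so |⟨(1,11)⟩| = lcm(4, 12) = 12.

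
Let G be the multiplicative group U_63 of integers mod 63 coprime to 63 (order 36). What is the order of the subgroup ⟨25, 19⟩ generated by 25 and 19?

18

|⟨25⟩| = 3 and |⟨19⟩| = 6, so |H| is a multiple of lcm(3, 6) = 6 and divides |G| = 36.
Closing under the operation: H = {1, 4, 10, 13, 16, 19, 22, 25, 31, 34, 37, 40, 43, 46, 52, 55, 58, 61}, so |H| = 18.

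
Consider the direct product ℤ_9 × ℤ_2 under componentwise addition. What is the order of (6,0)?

3

The order of (6,0) in Z_9 × Z_2 is lcm(ord(6) in Z_9, ord(0) in Z_2).
ord(6) = 3 and ord(0) = 1, so |⟨(6,0)⟩| = lcm(3, 1) = 3.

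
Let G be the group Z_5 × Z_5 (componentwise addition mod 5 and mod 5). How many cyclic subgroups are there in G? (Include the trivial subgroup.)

7

Group the elements of G by the cyclic subgroup they generate; each cyclic subgroup of order d accounts for φ(d) elements.
Cyclic subgroups by order — order 1: 1; order 5: 6.
Total: 7.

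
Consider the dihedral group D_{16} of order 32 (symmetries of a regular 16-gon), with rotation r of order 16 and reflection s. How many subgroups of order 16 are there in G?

3

|G| = 32 and 16 | 32, so subgroups of order 16 are possible by Lagrange.
The subgroups of order 16 are: {e, r, r^2, r^3, r^4, r^5, r^6, r^7, r^8, r^9, r^10, r^11, r^12, r^13, r^14, r^15}; {e, r^2, r^4, r^6, r^8, r^10, r^12, r^14, s, r^2s, r^4s, r^6s, r^8s, r^10s, r^12s, r^14s}; {e, r^2, r^4, r^6, r^8, r^10, r^12, r^14, rs, r^3s, r^5s, r^7s, r^9s, r^11s, r^13s, r^15s}.
So G has 3 subgroups of order 16.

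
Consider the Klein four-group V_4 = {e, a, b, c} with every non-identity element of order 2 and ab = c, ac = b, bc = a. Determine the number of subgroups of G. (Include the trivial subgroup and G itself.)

5

|G| = 4, so by Lagrange every subgroup order divides 4. Divisors: 1, 2, 4.
Subgroups by order — order 1: 1; order 2: 3; order 4: 1.
Total: 1 + 3 + 1 = 5.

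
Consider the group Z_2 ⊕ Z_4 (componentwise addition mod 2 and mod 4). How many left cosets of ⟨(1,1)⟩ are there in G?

|⟨(1,1)⟩| = 4 and |G| = 8.
By Lagrange, [G : H] = |G|/|H| = 8/4 = 2.

2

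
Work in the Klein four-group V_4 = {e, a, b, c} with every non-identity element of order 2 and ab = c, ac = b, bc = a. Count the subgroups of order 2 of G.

|G| = 4 and 2 | 4, so subgroups of order 2 are possible by Lagrange.
The subgroups of order 2 are: {e, a}; {e, b}; {e, c}.
So G has 3 subgroups of order 2.

3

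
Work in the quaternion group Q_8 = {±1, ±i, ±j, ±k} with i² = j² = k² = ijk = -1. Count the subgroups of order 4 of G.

3

|G| = 8 and 4 | 8, so subgroups of order 4 are possible by Lagrange.
The subgroups of order 4 are: {1, -1, i, -i}; {1, -1, j, -j}; {1, -1, k, -k}.
So G has 3 subgroups of order 4.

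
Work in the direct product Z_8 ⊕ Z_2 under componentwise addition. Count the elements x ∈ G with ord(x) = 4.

An element (a,b) has order lcm(ord(a), ord(b)); count pairs with lcm equal to 4.
Enumerating gives 4 such elements.

4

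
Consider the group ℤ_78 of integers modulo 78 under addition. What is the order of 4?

In ℤ_78, the order of an element a is n/gcd(a, n).
gcd(4, 78) = 2, so |⟨4⟩| = 78/2 = 39.

39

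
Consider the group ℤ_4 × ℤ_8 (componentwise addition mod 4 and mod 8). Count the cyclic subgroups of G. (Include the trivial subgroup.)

14

Group the elements of G by the cyclic subgroup they generate; each cyclic subgroup of order d accounts for φ(d) elements.
Cyclic subgroups by order — order 1: 1; order 2: 3; order 4: 6; order 8: 4.
Total: 14.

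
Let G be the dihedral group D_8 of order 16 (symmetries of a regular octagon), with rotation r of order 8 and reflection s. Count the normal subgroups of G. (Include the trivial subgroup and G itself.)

G has 19 subgroups. Checking conjugation-invariance by order — order 1: 1/1 normal; order 2: 1/9 normal; order 4: 1/5 normal; order 8: 3/3 normal; order 16: 1/1 normal.
Total normal subgroups: 7.

7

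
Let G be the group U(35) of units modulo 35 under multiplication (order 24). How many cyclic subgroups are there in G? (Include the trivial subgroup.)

12

Each element a generates a cyclic subgroup ⟨a⟩; distinct elements may generate the same one (a cyclic group of order d has φ(d) generators).
Cyclic subgroups by order — order 1: 1; order 2: 3; order 3: 1; order 4: 2; order 6: 3; order 12: 2.
Total: 12.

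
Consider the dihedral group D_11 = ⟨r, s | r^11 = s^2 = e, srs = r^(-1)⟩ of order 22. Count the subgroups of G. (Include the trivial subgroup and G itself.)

14

|G| = 22, so by Lagrange every subgroup order divides 22. Divisors: 1, 2, 11, 22.
Subgroups by order — order 1: 1; order 2: 11; order 11: 1; order 22: 1.
Total: 1 + 11 + 1 + 1 = 14.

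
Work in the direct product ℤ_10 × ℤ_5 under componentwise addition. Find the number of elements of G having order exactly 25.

0

An element (a,b) has order lcm(ord(a), ord(b)); count pairs with lcm equal to 25.
Enumerating gives 0 such elements.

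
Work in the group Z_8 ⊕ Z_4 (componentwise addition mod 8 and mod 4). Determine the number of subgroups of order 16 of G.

3

|G| = 32 and 16 | 32, so subgroups of order 16 are possible by Lagrange.
The subgroups of order 16 are: {(0,0), (0,1), (0,2), (0,3), (2,0), (2,1), (2,2), (2,3), (4,0), (4,1), (4,2), (4,3), (6,0), (6,1), (6,2), (6,3)}; {(0,0), (0,2), (1,0), (1,2), (2,0), (2,2), (3,0), (3,2), (4,0), (4,2), (5,0), (5,2), (6,0), (6,2), (7,0), (7,2)}; {(0,0), (0,2), (1,1), (1,3), (2,0), (2,2), (3,1), (3,3), (4,0), (4,2), (5,1), (5,3), (6,0), (6,2), (7,1), (7,3)}.
So G has 3 subgroups of order 16.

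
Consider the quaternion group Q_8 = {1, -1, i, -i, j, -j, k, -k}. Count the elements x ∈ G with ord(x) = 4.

6

The elements of order 4 are: i, -i, j, -j, k, -k.
That's 6.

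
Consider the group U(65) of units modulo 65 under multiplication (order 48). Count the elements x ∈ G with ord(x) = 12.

Enumerating element orders in G gives 24 elements of order 12.

24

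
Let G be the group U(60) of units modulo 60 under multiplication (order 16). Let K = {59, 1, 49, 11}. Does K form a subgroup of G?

Yes

|K| = 4 divides |G| = 16, consistent with Lagrange.
K contains the identity, every element's inverse is in K, and K is closed under ·: it is a subgroup.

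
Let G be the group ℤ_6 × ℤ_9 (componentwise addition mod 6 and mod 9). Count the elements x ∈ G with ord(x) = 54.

0

An element (a,b) has order lcm(ord(a), ord(b)); count pairs with lcm equal to 54.
Enumerating gives 0 such elements.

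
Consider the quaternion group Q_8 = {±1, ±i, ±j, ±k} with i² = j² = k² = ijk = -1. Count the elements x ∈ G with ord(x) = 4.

The elements of order 4 are: i, -i, j, -j, k, -k.
That's 6.

6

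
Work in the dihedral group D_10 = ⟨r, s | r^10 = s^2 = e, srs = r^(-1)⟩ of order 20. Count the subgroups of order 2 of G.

11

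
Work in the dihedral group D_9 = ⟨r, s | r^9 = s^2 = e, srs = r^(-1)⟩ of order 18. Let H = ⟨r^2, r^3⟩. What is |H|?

9

|⟨r^2⟩| = 9 and |⟨r^3⟩| = 3, so |H| is a multiple of lcm(9, 3) = 9 and divides |G| = 18.
Closing under the operation: H = {e, r, r^2, r^3, r^4, r^5, r^6, r^7, r^8}, so |H| = 9.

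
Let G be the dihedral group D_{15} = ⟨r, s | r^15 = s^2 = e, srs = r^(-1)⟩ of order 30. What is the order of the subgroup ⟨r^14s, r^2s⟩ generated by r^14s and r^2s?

|⟨r^14s⟩| = 2 and |⟨r^2s⟩| = 2, so |H| is a multiple of lcm(2, 2) = 2 and divides |G| = 30.
Closing under the operation: H = {e, r^3, r^6, r^9, r^12, r^2s, r^5s, r^8s, r^11s, r^14s}, so |H| = 10.

10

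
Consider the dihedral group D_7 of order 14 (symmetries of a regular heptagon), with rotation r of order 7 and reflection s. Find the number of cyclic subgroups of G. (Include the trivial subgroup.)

A cyclic subgroup of order d is generated by each of its φ(d) elements of order d, so the cyclic subgroups of order d number (#elements of order d)/φ(d).
Cyclic subgroups by order — order 1: 1; order 2: 7; order 7: 1.
Total: 9.

9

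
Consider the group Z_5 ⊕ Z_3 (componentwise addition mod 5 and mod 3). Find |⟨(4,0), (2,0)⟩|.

5

|⟨(4,0)⟩| = 5 and |⟨(2,0)⟩| = 5, so |H| is a multiple of lcm(5, 5) = 5 and divides |G| = 15.
Closing under the operation: H = {(0,0), (1,0), (2,0), (3,0), (4,0)}, so |H| = 5.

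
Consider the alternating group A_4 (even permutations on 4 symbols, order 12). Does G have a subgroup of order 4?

4 | 12. A subgroup of order 4 is {e, (1 2)(3 4), (1 3)(2 4), (1 4)(2 3)}.

Yes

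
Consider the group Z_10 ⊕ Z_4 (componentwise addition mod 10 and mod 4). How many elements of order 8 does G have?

0

An element (a,b) has order lcm(ord(a), ord(b)); count pairs with lcm equal to 8.
Enumerating gives 0 such elements.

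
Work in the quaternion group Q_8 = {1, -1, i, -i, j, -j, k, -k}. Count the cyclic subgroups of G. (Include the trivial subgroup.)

Group the elements of G by the cyclic subgroup they generate; each cyclic subgroup of order d accounts for φ(d) elements.
Cyclic subgroups by order — order 1: 1; order 2: 1; order 4: 3.
Total: 5.

5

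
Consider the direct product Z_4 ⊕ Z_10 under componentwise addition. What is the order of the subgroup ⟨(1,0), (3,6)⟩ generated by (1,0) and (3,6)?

|⟨(1,0)⟩| = 4 and |⟨(3,6)⟩| = 20, so |H| is a multiple of lcm(4, 20) = 20 and divides |G| = 40.
Closing under the operation: H = {(0,0), (0,2), (0,4), (0,6), (0,8), (1,0), (1,2), (1,4), (1,6), (1,8), (2,0), (2,2), (2,4), (2,6), (2,8), (3,0), (3,2), (3,4), (3,6), (3,8)}, so |H| = 20.

20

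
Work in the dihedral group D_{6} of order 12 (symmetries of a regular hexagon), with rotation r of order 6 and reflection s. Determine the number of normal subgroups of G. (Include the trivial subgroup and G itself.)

7

G has 16 subgroups. Checking conjugation-invariance by order — order 1: 1/1 normal; order 2: 1/7 normal; order 3: 1/1 normal; order 4: 0/3 normal; order 6: 3/3 normal; order 12: 1/1 normal.
Total normal subgroups: 7.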